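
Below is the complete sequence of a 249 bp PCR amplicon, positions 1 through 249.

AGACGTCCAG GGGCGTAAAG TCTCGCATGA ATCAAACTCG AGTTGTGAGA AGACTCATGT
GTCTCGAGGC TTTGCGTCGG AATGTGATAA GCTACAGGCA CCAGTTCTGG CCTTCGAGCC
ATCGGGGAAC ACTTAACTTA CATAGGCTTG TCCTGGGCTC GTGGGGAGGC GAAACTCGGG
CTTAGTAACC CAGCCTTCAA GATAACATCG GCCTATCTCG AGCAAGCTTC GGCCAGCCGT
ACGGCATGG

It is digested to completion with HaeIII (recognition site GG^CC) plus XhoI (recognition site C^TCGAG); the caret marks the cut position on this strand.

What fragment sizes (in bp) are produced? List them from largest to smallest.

101, 47, 37, 26, 17, 15, 6 bp

HaeIII sites (GGCC) start at positions 109, 210, 231.
HaeIII cuts after base 2 of each site, so after positions 110, 211, 232.
XhoI sites (CTCGAG) start at positions 37, 63, 217.
XhoI cuts after the first base of each site, so after positions 37, 63, 217.
Combined cut positions: 37, 63, 110, 211, 217, 232.
Linear molecule, 6 cuts → 7 fragments:
  1–37 → 37 bp
  38–63 → 26 bp
  64–110 → 47 bp
  111–211 → 101 bp
  212–217 → 6 bp
  218–232 → 15 bp
  233–249 → 17 bp
Sorted largest to smallest: 101, 47, 37, 26, 17, 15, 6 bp.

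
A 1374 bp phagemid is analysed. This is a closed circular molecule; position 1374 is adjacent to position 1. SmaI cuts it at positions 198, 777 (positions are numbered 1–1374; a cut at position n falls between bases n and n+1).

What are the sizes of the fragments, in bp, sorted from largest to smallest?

795, 579 bp

Circular molecule, 2 cuts → 2 fragments:
  777 − 198 = 579 bp
  wrap: 1374 − 777 + 198 = 795 bp
Sorted largest to smallest: 795, 579 bp.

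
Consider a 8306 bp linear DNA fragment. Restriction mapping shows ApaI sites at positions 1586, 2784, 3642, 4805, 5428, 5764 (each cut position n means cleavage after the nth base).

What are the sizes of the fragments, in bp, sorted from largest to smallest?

2542, 1586, 1198, 1163, 858, 623, 336 bp

Linear molecule, 6 cuts → 7 fragments:
  1586 − 0 = 1586 bp
  2784 − 1586 = 1198 bp
  3642 − 2784 = 858 bp
  4805 − 3642 = 1163 bp
  5428 − 4805 = 623 bp
  5764 − 5428 = 336 bp
  8306 − 5764 = 2542 bp
Sorted largest to smallest: 2542, 1586, 1198, 1163, 858, 623, 336 bp.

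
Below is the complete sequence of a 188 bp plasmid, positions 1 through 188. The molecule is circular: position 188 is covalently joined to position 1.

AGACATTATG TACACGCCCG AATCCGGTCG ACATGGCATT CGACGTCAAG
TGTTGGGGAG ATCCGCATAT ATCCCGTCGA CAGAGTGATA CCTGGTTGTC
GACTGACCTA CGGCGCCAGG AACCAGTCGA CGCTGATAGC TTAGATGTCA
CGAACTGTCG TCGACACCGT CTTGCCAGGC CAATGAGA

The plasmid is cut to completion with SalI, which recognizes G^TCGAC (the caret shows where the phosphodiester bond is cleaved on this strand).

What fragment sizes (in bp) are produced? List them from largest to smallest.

SalI sites (GTCGAC) start at positions 27, 76, 98, 126, 160.
SalI cuts after the first base of each site, so after positions 27, 76, 98, 126, 160.
Circular molecule, 5 cuts → 5 fragments:
  28–76 → 49 bp
  77–98 → 22 bp
  99–126 → 28 bp
  127–160 → 34 bp
  161–188 then 1–27 → 28 + 27 = 55 bp
Sorted largest to smallest: 55, 49, 34, 28, 22 bp.

55, 49, 34, 28, 22 bp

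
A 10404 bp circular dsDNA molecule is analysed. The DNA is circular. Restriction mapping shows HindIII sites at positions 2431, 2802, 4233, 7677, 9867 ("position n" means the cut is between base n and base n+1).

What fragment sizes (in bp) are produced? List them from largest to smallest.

3444, 2968, 2190, 1431, 371 bp

Circular molecule, 5 cuts → 5 fragments:
  2802 − 2431 = 371 bp
  4233 − 2802 = 1431 bp
  7677 − 4233 = 3444 bp
  9867 − 7677 = 2190 bp
  wrap: 10404 − 9867 + 2431 = 2968 bp
Sorted largest to smallest: 3444, 2968, 2190, 1431, 371 bp.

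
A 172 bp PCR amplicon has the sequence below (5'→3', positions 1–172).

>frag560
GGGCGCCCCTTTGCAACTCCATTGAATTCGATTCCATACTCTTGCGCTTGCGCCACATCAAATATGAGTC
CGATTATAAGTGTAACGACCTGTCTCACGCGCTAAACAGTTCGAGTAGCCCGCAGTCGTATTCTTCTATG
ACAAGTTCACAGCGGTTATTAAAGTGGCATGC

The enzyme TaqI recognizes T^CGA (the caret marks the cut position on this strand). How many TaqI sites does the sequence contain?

2

TCGA occurs starting at positions 28, 111.
TaqI cuts at 2 sites.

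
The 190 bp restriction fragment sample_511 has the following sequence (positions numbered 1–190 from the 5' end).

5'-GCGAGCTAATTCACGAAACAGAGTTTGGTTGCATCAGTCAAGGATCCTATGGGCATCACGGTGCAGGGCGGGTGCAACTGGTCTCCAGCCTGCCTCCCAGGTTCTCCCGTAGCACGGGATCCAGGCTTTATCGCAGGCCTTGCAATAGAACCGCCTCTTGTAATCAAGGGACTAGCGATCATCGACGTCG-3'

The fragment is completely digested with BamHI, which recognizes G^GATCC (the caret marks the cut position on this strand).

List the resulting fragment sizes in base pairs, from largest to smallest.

BamHI sites (GGATCC) start at positions 42, 117.
BamHI cuts after the first base of each site, so after positions 42, 117.
Linear molecule, 2 cuts → 3 fragments:
  1–42 → 42 bp
  43–117 → 75 bp
  118–190 → 73 bp
Sorted largest to smallest: 75, 73, 42 bp.

75, 73, 42 bp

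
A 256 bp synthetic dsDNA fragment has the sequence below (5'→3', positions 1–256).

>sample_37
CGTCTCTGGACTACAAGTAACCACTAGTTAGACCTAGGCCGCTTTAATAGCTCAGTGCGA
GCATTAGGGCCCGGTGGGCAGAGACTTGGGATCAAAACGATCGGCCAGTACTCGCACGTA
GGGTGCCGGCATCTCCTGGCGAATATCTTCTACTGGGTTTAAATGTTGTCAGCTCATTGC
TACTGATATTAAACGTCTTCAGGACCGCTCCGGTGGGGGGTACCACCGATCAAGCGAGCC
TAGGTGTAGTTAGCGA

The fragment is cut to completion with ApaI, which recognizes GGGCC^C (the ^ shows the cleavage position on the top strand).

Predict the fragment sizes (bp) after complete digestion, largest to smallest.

The ApaI site (GGGCCC) starts at position 67.
ApaI cuts after base 5 of each site (before the last base), so after position 71.
Linear molecule, 1 cut → 2 fragments:
  1–71 → 71 bp
  72–256 → 185 bp
Sorted largest to smallest: 185, 71 bp.

185, 71 bp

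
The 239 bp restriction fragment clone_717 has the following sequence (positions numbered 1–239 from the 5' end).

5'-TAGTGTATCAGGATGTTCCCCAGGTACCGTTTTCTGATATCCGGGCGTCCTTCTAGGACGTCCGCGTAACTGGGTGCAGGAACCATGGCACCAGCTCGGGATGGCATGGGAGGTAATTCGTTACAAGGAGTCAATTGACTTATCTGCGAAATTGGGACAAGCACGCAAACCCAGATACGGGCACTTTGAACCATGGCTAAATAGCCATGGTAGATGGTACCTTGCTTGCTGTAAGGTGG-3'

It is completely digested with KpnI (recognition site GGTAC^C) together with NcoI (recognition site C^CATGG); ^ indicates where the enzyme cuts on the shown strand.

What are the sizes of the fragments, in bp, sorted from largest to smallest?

KpnI sites (GGTACC) start at positions 23, 216.
KpnI cuts after base 5 of each site (before the last base), so after positions 27, 220.
NcoI sites (CCATGG) start at positions 83, 191, 205.
NcoI cuts after the first base of each site, so after positions 83, 191, 205.
Combined cut positions: 27, 83, 191, 205, 220.
Linear molecule, 5 cuts → 6 fragments:
  1–27 → 27 bp
  28–83 → 56 bp
  84–191 → 108 bp
  192–205 → 14 bp
  206–220 → 15 bp
  221–239 → 19 bp
Sorted largest to smallest: 108, 56, 27, 19, 15, 14 bp.

108, 56, 27, 19, 15, 14 bp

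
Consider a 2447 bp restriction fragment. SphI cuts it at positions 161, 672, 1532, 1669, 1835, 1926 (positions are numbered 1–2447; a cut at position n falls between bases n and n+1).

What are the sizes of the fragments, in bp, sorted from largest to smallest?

Linear molecule, 6 cuts → 7 fragments:
  161 − 0 = 161 bp
  672 − 161 = 511 bp
  1532 − 672 = 860 bp
  1669 − 1532 = 137 bp
  1835 − 1669 = 166 bp
  1926 − 1835 = 91 bp
  2447 − 1926 = 521 bp
Sorted largest to smallest: 860, 521, 511, 166, 161, 137, 91 bp.

860, 521, 511, 166, 161, 137, 91 bp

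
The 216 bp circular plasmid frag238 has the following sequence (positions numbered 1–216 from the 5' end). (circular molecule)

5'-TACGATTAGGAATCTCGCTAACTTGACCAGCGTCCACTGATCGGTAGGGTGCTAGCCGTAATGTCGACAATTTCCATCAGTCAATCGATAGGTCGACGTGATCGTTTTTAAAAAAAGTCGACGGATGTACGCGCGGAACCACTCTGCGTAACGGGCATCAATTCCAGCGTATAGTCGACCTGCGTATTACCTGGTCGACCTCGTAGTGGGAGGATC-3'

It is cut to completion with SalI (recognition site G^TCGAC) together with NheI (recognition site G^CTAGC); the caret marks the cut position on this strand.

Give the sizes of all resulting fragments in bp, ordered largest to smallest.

73, 57, 29, 25, 20, 12 bp

SalI sites (GTCGAC) start at positions 63, 92, 117, 174, 194.
SalI cuts after the first base of each site, so after positions 63, 92, 117, 174, 194.
The NheI site (GCTAGC) starts at position 51.
NheI cuts after the first base of each site, so after position 51.
Combined cut positions: 51, 63, 92, 117, 174, 194.
Circular molecule, 6 cuts → 6 fragments:
  52–63 → 12 bp
  64–92 → 29 bp
  93–117 → 25 bp
  118–174 → 57 bp
  175–194 → 20 bp
  195–216 then 1–51 → 22 + 51 = 73 bp
Sorted largest to smallest: 73, 57, 29, 25, 20, 12 bp.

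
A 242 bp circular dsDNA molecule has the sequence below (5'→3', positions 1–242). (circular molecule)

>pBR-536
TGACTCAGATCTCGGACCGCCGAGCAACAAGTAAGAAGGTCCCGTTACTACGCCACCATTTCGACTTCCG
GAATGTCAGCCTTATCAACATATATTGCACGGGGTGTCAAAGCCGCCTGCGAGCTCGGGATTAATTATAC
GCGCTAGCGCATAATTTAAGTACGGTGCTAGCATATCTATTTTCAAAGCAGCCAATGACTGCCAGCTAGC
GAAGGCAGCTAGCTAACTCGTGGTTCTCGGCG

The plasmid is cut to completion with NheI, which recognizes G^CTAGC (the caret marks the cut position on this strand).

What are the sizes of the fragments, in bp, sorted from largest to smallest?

167, 38, 24, 13 bp

NheI sites (GCTAGC) start at positions 143, 167, 205, 218.
NheI cuts after the first base of each site, so after positions 143, 167, 205, 218.
Circular molecule, 4 cuts → 4 fragments:
  144–167 → 24 bp
  168–205 → 38 bp
  206–218 → 13 bp
  219–242 then 1–143 → 24 + 143 = 167 bp
Sorted largest to smallest: 167, 38, 24, 13 bp.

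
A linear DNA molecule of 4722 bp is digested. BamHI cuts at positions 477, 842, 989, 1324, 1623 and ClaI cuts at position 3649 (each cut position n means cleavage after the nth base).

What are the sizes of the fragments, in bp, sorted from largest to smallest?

2026, 1073, 477, 365, 335, 299, 147 bp

Combined cut positions (sorted): 477, 842, 989, 1324, 1623, 3649.
Linear molecule, 6 cuts → 7 fragments:
  477 − 0 = 477 bp
  842 − 477 = 365 bp
  989 − 842 = 147 bp
  1324 − 989 = 335 bp
  1623 − 1324 = 299 bp
  3649 − 1623 = 2026 bp
  4722 − 3649 = 1073 bp
Sorted largest to smallest: 2026, 1073, 477, 365, 335, 299, 147 bp.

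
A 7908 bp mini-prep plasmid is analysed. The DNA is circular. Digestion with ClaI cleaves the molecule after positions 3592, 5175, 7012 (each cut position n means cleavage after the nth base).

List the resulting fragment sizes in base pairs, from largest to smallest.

Circular molecule, 3 cuts → 3 fragments:
  5175 − 3592 = 1583 bp
  7012 − 5175 = 1837 bp
  wrap: 7908 − 7012 + 3592 = 4488 bp
Sorted largest to smallest: 4488, 1837, 1583 bp.

4488, 1837, 1583 bp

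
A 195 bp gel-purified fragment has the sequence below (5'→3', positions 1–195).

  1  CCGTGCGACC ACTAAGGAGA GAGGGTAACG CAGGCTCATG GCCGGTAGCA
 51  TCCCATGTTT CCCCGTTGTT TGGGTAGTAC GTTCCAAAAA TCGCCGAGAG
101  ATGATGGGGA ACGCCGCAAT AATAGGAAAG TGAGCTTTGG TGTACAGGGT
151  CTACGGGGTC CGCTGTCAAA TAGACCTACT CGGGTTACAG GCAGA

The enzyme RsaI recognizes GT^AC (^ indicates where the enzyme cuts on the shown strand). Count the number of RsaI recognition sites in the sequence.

2

GTAC occurs starting at positions 77, 142.
RsaI cuts at 2 sites.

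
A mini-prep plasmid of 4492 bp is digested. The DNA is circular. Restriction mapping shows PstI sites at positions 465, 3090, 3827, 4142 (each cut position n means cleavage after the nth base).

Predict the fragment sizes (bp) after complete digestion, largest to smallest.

Circular molecule, 4 cuts → 4 fragments:
  3090 − 465 = 2625 bp
  3827 − 3090 = 737 bp
  4142 − 3827 = 315 bp
  wrap: 4492 − 4142 + 465 = 815 bp
Sorted largest to smallest: 2625, 815, 737, 315 bp.

2625, 815, 737, 315 bp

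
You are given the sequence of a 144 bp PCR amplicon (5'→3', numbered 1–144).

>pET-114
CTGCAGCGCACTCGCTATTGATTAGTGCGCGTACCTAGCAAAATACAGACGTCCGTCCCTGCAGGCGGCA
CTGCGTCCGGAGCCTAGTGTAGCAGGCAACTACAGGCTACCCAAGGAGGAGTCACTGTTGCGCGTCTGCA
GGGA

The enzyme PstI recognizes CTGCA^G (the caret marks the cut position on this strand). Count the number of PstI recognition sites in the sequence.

CTGCAG occurs starting at positions 1, 59, 136.
PstI cuts at 3 sites.

3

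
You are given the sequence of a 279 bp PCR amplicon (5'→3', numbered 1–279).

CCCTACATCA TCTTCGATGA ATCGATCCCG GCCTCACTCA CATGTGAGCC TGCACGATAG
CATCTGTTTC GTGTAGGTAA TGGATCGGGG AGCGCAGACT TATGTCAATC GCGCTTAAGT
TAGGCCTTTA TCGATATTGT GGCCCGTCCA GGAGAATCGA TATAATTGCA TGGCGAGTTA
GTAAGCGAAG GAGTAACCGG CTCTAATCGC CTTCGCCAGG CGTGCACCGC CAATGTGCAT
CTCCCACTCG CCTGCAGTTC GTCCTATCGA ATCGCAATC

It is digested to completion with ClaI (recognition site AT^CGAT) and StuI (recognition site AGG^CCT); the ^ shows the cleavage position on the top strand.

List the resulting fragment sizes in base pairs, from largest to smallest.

122, 102, 26, 22, 7 bp

ClaI sites (ATCGAT) start at positions 21, 130, 156.
ClaI cuts after base 2 of each site, so after positions 22, 131, 157.
The StuI site (AGGCCT) starts at position 122.
StuI cuts after base 3 of each site, so after position 124.
Combined cut positions: 22, 124, 131, 157.
Linear molecule, 4 cuts → 5 fragments:
  1–22 → 22 bp
  23–124 → 102 bp
  125–131 → 7 bp
  132–157 → 26 bp
  158–279 → 122 bp
Sorted largest to smallest: 122, 102, 26, 22, 7 bp.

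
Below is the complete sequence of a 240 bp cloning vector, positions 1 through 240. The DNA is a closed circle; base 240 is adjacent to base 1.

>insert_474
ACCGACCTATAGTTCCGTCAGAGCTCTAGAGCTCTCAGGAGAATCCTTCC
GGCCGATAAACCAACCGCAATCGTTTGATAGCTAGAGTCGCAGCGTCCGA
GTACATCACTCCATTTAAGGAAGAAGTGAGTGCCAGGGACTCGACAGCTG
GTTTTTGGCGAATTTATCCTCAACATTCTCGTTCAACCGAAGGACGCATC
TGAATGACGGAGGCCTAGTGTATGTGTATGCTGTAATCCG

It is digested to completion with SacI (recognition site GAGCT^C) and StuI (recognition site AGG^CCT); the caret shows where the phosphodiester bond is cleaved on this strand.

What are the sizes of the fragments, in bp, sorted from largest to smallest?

180, 52, 8 bp

SacI sites (GAGCTC) start at positions 21, 29.
SacI cuts after base 5 of each site (before the last base), so after positions 25, 33.
The StuI site (AGGCCT) starts at position 211.
StuI cuts after base 3 of each site, so after position 213.
Combined cut positions: 25, 33, 213.
Circular molecule, 3 cuts → 3 fragments:
  26–33 → 8 bp
  34–213 → 180 bp
  214–240 then 1–25 → 27 + 25 = 52 bp
Sorted largest to smallest: 180, 52, 8 bp.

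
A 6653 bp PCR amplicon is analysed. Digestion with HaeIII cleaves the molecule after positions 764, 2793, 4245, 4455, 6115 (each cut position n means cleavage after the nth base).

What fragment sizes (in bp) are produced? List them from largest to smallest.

Linear molecule, 5 cuts → 6 fragments:
  764 − 0 = 764 bp
  2793 − 764 = 2029 bp
  4245 − 2793 = 1452 bp
  4455 − 4245 = 210 bp
  6115 − 4455 = 1660 bp
  6653 − 6115 = 538 bp
Sorted largest to smallest: 2029, 1660, 1452, 764, 538, 210 bp.

2029, 1660, 1452, 764, 538, 210 bp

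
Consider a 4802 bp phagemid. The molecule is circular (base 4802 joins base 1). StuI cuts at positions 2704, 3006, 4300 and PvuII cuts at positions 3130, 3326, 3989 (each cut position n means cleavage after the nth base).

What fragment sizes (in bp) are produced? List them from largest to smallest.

3206, 663, 311, 302, 196, 124 bp

Combined cut positions (sorted): 2704, 3006, 3130, 3326, 3989, 4300.
Circular molecule, 6 cuts → 6 fragments:
  3006 − 2704 = 302 bp
  3130 − 3006 = 124 bp
  3326 − 3130 = 196 bp
  3989 − 3326 = 663 bp
  4300 − 3989 = 311 bp
  wrap: 4802 − 4300 + 2704 = 3206 bp
Sorted largest to smallest: 3206, 663, 311, 302, 196, 124 bp.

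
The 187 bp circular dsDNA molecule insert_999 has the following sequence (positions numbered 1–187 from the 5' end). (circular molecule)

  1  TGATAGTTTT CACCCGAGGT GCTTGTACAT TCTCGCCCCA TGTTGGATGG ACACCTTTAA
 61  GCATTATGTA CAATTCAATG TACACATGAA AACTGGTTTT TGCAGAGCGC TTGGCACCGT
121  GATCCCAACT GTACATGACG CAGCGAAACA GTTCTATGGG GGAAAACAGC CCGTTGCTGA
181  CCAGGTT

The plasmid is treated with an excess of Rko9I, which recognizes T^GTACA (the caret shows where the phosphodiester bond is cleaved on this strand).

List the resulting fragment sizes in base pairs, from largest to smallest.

81, 51, 43, 12 bp

Rko9I sites (TGTACA) start at positions 24, 67, 79, 130.
Rko9I cuts after the first base of each site, so after positions 24, 67, 79, 130.
Circular molecule, 4 cuts → 4 fragments:
  25–67 → 43 bp
  68–79 → 12 bp
  80–130 → 51 bp
  131–187 then 1–24 → 57 + 24 = 81 bp
Sorted largest to smallest: 81, 51, 43, 12 bp.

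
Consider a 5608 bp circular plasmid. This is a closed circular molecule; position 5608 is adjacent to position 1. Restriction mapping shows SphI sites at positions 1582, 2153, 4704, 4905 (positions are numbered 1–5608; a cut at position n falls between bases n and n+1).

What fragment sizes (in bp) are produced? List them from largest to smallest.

2551, 2285, 571, 201 bp

Circular molecule, 4 cuts → 4 fragments:
  2153 − 1582 = 571 bp
  4704 − 2153 = 2551 bp
  4905 − 4704 = 201 bp
  wrap: 5608 − 4905 + 1582 = 2285 bp
Sorted largest to smallest: 2551, 2285, 571, 201 bp.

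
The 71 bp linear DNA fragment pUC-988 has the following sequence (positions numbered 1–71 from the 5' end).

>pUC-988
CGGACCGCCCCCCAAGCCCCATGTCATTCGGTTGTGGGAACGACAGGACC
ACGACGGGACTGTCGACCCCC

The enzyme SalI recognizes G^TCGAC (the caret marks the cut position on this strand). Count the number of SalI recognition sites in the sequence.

GTCGAC occurs starting at position 62.
SalI cuts at 1 site.

1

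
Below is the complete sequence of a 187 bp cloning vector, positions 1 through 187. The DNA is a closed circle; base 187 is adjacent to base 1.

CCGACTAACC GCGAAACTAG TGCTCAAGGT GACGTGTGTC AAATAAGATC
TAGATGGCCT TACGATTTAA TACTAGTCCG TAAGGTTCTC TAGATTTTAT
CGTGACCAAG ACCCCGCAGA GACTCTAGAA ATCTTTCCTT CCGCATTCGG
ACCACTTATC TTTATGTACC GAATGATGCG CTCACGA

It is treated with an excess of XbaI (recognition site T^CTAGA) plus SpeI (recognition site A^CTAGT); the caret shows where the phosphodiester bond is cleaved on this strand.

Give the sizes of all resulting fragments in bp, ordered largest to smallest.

79, 35, 33, 23, 17 bp

XbaI sites (TCTAGA) start at positions 49, 89, 124.
XbaI cuts after the first base of each site, so after positions 49, 89, 124.
SpeI sites (ACTAGT) start at positions 16, 72.
SpeI cuts after the first base of each site, so after positions 16, 72.
Combined cut positions: 16, 49, 72, 89, 124.
Circular molecule, 5 cuts → 5 fragments:
  17–49 → 33 bp
  50–72 → 23 bp
  73–89 → 17 bp
  90–124 → 35 bp
  125–187 then 1–16 → 63 + 16 = 79 bp
Sorted largest to smallest: 79, 35, 33, 23, 17 bp.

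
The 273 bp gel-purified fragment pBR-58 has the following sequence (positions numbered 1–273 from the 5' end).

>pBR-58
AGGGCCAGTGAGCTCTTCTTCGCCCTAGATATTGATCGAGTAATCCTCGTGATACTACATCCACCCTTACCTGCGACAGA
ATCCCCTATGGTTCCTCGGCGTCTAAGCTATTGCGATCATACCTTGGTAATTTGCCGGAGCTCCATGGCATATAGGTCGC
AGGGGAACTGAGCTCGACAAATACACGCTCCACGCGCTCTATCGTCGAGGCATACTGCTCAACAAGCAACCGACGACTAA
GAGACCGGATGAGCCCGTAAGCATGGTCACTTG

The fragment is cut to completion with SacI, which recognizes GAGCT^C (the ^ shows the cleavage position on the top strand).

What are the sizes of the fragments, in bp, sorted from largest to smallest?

128, 99, 32, 14 bp

SacI sites (GAGCTC) start at positions 10, 138, 170.
SacI cuts after base 5 of each site (before the last base), so after positions 14, 142, 174.
Linear molecule, 3 cuts → 4 fragments:
  1–14 → 14 bp
  15–142 → 128 bp
  143–174 → 32 bp
  175–273 → 99 bp
Sorted largest to smallest: 128, 99, 32, 14 bp.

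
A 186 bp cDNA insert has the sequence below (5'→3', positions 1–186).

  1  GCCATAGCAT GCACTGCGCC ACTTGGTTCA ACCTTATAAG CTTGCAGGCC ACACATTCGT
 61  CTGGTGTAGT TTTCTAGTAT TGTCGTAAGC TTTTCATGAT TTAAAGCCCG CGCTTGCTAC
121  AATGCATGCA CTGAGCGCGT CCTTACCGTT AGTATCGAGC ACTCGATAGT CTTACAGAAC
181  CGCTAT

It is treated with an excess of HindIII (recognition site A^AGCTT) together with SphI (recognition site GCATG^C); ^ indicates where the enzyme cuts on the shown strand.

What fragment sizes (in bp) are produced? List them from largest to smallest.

58, 49, 41, 27, 11 bp

HindIII sites (AAGCTT) start at positions 38, 87.
HindIII cuts after the first base of each site, so after positions 38, 87.
SphI sites (GCATGC) start at positions 7, 124.
SphI cuts after base 5 of each site (before the last base), so after positions 11, 128.
Combined cut positions: 11, 38, 87, 128.
Linear molecule, 4 cuts → 5 fragments:
  1–11 → 11 bp
  12–38 → 27 bp
  39–87 → 49 bp
  88–128 → 41 bp
  129–186 → 58 bp
Sorted largest to smallest: 58, 49, 41, 27, 11 bp.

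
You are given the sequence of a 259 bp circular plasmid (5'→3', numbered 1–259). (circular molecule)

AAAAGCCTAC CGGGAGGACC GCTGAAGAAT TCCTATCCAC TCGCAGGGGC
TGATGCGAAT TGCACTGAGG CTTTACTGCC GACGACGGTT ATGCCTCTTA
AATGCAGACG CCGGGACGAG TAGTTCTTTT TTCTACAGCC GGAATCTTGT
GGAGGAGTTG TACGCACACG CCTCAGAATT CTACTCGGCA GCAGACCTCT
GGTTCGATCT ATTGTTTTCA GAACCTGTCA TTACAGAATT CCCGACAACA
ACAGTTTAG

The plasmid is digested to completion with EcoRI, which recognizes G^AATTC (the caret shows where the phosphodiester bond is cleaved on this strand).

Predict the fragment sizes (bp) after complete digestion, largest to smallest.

149, 60, 50 bp

EcoRI sites (GAATTC) start at positions 27, 176, 236.
EcoRI cuts after the first base of each site, so after positions 27, 176, 236.
Circular molecule, 3 cuts → 3 fragments:
  28–176 → 149 bp
  177–236 → 60 bp
  237–259 then 1–27 → 23 + 27 = 50 bp
Sorted largest to smallest: 149, 60, 50 bp.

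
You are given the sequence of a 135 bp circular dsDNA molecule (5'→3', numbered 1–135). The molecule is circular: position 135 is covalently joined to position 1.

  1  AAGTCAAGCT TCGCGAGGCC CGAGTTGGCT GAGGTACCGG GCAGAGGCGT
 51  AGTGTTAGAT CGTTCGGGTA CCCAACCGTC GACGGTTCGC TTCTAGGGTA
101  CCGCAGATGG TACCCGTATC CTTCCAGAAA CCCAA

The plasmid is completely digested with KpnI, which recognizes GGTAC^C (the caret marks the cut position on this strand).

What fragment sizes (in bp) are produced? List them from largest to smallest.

59, 34, 30, 12 bp

KpnI sites (GGTACC) start at positions 33, 67, 97, 109.
KpnI cuts after base 5 of each site (before the last base), so after positions 37, 71, 101, 113.
Circular molecule, 4 cuts → 4 fragments:
  38–71 → 34 bp
  72–101 → 30 bp
  102–113 → 12 bp
  114–135 then 1–37 → 22 + 37 = 59 bp
Sorted largest to smallest: 59, 34, 30, 12 bp.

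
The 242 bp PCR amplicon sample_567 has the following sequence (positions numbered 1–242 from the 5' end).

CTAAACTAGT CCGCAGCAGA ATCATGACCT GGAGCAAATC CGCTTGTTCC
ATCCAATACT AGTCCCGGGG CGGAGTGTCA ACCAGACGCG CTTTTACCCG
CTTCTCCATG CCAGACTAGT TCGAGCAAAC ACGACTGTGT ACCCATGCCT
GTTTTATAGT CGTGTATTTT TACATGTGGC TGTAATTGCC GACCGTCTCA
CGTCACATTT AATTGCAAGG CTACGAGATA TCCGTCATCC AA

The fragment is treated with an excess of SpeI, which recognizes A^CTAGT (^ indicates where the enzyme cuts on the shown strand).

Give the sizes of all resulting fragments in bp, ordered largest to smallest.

127, 57, 53, 5 bp

SpeI sites (ACTAGT) start at positions 5, 58, 115.
SpeI cuts after the first base of each site, so after positions 5, 58, 115.
Linear molecule, 3 cuts → 4 fragments:
  1–5 → 5 bp
  6–58 → 53 bp
  59–115 → 57 bp
  116–242 → 127 bp
Sorted largest to smallest: 127, 57, 53, 5 bp.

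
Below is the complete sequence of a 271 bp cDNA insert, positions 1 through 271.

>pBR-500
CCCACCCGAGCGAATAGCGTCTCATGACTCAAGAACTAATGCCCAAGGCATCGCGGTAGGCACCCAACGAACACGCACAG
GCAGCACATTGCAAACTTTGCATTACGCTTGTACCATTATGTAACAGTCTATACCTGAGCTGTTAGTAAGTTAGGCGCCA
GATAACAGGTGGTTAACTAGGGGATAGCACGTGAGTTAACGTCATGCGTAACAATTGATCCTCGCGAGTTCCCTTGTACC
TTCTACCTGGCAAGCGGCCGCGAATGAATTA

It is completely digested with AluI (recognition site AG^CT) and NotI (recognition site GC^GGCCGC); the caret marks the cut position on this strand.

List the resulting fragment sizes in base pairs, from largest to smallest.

139, 116, 16 bp

The AluI site (AGCT) starts at position 138.
AluI cuts after base 2 of each site, so after position 139.
The NotI site (GCGGCCGC) starts at position 254.
NotI cuts after base 2 of each site, so after position 255.
Combined cut positions: 139, 255.
Linear molecule, 2 cuts → 3 fragments:
  1–139 → 139 bp
  140–255 → 116 bp
  256–271 → 16 bp
Sorted largest to smallest: 139, 116, 16 bp.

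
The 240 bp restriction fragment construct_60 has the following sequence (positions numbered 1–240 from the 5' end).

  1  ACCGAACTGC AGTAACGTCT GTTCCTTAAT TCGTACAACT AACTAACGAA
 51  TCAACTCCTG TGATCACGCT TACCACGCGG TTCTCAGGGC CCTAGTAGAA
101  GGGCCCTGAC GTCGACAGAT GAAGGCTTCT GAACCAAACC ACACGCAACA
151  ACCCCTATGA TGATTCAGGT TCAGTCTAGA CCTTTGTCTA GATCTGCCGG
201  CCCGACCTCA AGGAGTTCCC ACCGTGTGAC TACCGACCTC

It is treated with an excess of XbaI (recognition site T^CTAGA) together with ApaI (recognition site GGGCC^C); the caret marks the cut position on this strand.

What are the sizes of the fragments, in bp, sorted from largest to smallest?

91, 70, 53, 14, 12 bp

XbaI sites (TCTAGA) start at positions 175, 187.
XbaI cuts after the first base of each site, so after positions 175, 187.
ApaI sites (GGGCCC) start at positions 87, 101.
ApaI cuts after base 5 of each site (before the last base), so after positions 91, 105.
Combined cut positions: 91, 105, 175, 187.
Linear molecule, 4 cuts → 5 fragments:
  1–91 → 91 bp
  92–105 → 14 bp
  106–175 → 70 bp
  176–187 → 12 bp
  188–240 → 53 bp
Sorted largest to smallest: 91, 70, 53, 14, 12 bp.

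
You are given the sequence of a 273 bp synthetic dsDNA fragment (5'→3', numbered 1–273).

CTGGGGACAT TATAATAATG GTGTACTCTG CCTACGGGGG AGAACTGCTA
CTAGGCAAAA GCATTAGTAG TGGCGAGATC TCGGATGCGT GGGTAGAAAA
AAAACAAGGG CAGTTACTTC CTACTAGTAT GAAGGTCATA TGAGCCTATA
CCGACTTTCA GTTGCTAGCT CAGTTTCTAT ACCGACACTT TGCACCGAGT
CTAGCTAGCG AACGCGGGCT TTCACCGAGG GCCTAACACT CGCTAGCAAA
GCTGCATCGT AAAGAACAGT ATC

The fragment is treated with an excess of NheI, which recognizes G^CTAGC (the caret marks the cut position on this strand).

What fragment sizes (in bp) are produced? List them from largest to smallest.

164, 40, 38, 31 bp

NheI sites (GCTAGC) start at positions 164, 204, 242.
NheI cuts after the first base of each site, so after positions 164, 204, 242.
Linear molecule, 3 cuts → 4 fragments:
  1–164 → 164 bp
  165–204 → 40 bp
  205–242 → 38 bp
  243–273 → 31 bp
Sorted largest to smallest: 164, 40, 38, 31 bp.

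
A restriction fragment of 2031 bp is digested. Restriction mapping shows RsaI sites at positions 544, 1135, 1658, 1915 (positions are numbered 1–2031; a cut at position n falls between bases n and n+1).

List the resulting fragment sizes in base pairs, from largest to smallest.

591, 544, 523, 257, 116 bp

Linear molecule, 4 cuts → 5 fragments:
  544 − 0 = 544 bp
  1135 − 544 = 591 bp
  1658 − 1135 = 523 bp
  1915 − 1658 = 257 bp
  2031 − 1915 = 116 bp
Sorted largest to smallest: 591, 544, 523, 257, 116 bp.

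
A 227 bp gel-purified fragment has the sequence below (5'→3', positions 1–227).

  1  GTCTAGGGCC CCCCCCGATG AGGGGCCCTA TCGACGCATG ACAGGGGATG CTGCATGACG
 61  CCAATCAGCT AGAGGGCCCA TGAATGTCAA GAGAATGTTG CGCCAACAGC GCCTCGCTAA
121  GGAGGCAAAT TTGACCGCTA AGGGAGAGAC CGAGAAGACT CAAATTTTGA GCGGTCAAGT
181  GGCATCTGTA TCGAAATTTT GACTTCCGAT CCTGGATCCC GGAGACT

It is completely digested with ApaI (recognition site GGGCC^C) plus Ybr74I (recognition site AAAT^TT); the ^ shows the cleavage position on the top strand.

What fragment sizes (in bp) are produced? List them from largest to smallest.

52, 51, 35, 32, 30, 17, 10 bp

ApaI sites (GGGCCC) start at positions 6, 23, 74.
ApaI cuts after base 5 of each site (before the last base), so after positions 10, 27, 78.
Ybr74I sites (AAATTT) start at positions 127, 162, 194.
Ybr74I cuts after base 4 of each site, so after positions 130, 165, 197.
Combined cut positions: 10, 27, 78, 130, 165, 197.
Linear molecule, 6 cuts → 7 fragments:
  1–10 → 10 bp
  11–27 → 17 bp
  28–78 → 51 bp
  79–130 → 52 bp
  131–165 → 35 bp
  166–197 → 32 bp
  198–227 → 30 bp
Sorted largest to smallest: 52, 51, 35, 32, 30, 17, 10 bp.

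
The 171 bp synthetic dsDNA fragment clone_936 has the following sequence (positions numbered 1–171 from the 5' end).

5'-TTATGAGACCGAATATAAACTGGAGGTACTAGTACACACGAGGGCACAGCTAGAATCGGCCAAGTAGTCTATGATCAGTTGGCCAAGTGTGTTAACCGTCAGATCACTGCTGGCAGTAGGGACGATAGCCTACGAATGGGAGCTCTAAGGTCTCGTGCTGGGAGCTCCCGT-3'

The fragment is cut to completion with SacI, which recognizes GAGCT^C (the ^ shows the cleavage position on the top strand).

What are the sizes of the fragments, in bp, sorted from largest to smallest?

144, 22, 5 bp

SacI sites (GAGCTC) start at positions 140, 162.
SacI cuts after base 5 of each site (before the last base), so after positions 144, 166.
Linear molecule, 2 cuts → 3 fragments:
  1–144 → 144 bp
  145–166 → 22 bp
  167–171 → 5 bp
Sorted largest to smallest: 144, 22, 5 bp.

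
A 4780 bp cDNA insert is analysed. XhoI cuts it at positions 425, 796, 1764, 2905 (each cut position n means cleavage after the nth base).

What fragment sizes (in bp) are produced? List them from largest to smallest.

Linear molecule, 4 cuts → 5 fragments:
  425 − 0 = 425 bp
  796 − 425 = 371 bp
  1764 − 796 = 968 bp
  2905 − 1764 = 1141 bp
  4780 − 2905 = 1875 bp
Sorted largest to smallest: 1875, 1141, 968, 425, 371 bp.

1875, 1141, 968, 425, 371 bp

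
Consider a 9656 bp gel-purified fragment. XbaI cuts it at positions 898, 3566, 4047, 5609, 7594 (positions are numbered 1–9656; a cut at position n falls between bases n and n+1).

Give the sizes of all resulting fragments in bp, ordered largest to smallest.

2668, 2062, 1985, 1562, 898, 481 bp

Linear molecule, 5 cuts → 6 fragments:
  898 − 0 = 898 bp
  3566 − 898 = 2668 bp
  4047 − 3566 = 481 bp
  5609 − 4047 = 1562 bp
  7594 − 5609 = 1985 bp
  9656 − 7594 = 2062 bp
Sorted largest to smallest: 2668, 2062, 1985, 1562, 898, 481 bp.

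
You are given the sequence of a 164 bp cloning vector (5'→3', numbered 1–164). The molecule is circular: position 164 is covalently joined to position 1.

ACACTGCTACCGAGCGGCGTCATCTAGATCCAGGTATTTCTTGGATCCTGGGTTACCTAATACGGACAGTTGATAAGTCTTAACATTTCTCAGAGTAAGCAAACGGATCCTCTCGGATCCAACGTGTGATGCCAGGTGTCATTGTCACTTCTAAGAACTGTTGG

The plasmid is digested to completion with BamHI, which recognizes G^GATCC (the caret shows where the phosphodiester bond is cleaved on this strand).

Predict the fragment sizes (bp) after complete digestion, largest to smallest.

BamHI sites (GGATCC) start at positions 43, 105, 115.
BamHI cuts after the first base of each site, so after positions 43, 105, 115.
Circular molecule, 3 cuts → 3 fragments:
  44–105 → 62 bp
  106–115 → 10 bp
  116–164 then 1–43 → 49 + 43 = 92 bp
Sorted largest to smallest: 92, 62, 10 bp.

92, 62, 10 bp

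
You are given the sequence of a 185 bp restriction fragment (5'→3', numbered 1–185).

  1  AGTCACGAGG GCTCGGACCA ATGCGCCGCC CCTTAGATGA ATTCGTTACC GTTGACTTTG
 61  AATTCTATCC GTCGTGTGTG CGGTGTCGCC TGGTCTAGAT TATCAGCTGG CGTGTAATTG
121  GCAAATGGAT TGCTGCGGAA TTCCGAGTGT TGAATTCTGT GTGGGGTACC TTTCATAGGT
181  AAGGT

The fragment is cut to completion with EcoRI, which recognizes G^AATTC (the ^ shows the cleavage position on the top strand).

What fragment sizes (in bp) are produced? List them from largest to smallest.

EcoRI sites (GAATTC) start at positions 39, 60, 138, 152.
EcoRI cuts after the first base of each site, so after positions 39, 60, 138, 152.
Linear molecule, 4 cuts → 5 fragments:
  1–39 → 39 bp
  40–60 → 21 bp
  61–138 → 78 bp
  139–152 → 14 bp
  153–185 → 33 bp
Sorted largest to smallest: 78, 39, 33, 21, 14 bp.

78, 39, 33, 21, 14 bp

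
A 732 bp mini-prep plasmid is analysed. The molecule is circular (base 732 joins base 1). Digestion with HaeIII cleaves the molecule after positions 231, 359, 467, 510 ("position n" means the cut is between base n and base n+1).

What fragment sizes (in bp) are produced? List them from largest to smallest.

453, 128, 108, 43 bp

Circular molecule, 4 cuts → 4 fragments:
  359 − 231 = 128 bp
  467 − 359 = 108 bp
  510 − 467 = 43 bp
  wrap: 732 − 510 + 231 = 453 bp
Sorted largest to smallest: 453, 128, 108, 43 bp.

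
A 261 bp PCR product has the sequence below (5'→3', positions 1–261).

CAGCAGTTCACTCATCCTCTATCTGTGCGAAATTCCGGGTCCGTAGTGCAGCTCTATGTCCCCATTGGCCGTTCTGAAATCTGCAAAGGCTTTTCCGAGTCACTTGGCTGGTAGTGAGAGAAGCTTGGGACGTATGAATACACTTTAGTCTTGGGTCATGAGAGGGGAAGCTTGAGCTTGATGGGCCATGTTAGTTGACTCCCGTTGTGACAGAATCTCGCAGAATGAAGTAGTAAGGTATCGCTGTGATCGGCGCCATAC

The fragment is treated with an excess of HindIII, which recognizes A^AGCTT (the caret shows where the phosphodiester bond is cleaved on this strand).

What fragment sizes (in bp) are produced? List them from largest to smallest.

121, 93, 47 bp

HindIII sites (AAGCTT) start at positions 121, 168.
HindIII cuts after the first base of each site, so after positions 121, 168.
Linear molecule, 2 cuts → 3 fragments:
  1–121 → 121 bp
  122–168 → 47 bp
  169–261 → 93 bp
Sorted largest to smallest: 121, 93, 47 bp.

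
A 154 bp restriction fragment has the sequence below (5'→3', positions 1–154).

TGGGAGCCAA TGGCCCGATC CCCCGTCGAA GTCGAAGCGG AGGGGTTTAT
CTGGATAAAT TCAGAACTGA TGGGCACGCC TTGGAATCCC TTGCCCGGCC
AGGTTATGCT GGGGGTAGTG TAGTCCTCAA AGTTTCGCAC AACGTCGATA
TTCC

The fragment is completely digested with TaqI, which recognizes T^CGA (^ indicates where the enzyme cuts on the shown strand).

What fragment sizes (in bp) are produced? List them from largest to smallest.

TaqI sites (TCGA) start at positions 26, 32, 145.
TaqI cuts after the first base of each site, so after positions 26, 32, 145.
Linear molecule, 3 cuts → 4 fragments:
  1–26 → 26 bp
  27–32 → 6 bp
  33–145 → 113 bp
  146–154 → 9 bp
Sorted largest to smallest: 113, 26, 9, 6 bp.

113, 26, 9, 6 bp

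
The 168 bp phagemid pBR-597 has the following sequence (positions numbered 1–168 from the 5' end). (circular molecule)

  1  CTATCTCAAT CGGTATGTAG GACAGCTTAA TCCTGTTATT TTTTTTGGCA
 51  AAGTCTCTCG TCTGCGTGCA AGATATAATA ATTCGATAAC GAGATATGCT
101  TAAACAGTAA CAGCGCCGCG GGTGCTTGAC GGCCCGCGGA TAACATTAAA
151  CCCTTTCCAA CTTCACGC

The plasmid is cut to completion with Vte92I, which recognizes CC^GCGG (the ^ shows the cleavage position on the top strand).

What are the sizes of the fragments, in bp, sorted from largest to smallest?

Vte92I sites (CCGCGG) start at positions 116, 134.
Vte92I cuts after base 2 of each site, so after positions 117, 135.
Circular molecule, 2 cuts → 2 fragments:
  118–135 → 18 bp
  136–168 then 1–117 → 33 + 117 = 150 bp
Sorted largest to smallest: 150, 18 bp.

150, 18 bp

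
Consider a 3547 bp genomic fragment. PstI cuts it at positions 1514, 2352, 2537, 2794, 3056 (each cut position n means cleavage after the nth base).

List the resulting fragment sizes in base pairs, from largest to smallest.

1514, 838, 491, 262, 257, 185 bp

Linear molecule, 5 cuts → 6 fragments:
  1514 − 0 = 1514 bp
  2352 − 1514 = 838 bp
  2537 − 2352 = 185 bp
  2794 − 2537 = 257 bp
  3056 − 2794 = 262 bp
  3547 − 3056 = 491 bp
Sorted largest to smallest: 1514, 838, 491, 262, 257, 185 bp.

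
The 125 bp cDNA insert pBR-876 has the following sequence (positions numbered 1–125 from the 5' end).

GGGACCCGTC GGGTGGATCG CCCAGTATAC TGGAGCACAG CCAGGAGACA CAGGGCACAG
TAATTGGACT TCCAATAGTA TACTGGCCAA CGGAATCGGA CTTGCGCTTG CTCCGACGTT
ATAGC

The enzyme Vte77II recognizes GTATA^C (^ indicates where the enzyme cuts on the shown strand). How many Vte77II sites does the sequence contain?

GTATAC occurs starting at positions 25, 78.
Vte77II cuts at 2 sites.

2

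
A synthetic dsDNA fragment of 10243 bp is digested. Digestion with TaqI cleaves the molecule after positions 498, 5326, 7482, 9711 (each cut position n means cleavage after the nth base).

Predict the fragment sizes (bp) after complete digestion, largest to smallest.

4828, 2229, 2156, 532, 498 bp

Linear molecule, 4 cuts → 5 fragments:
  498 − 0 = 498 bp
  5326 − 498 = 4828 bp
  7482 − 5326 = 2156 bp
  9711 − 7482 = 2229 bp
  10243 − 9711 = 532 bp
Sorted largest to smallest: 4828, 2229, 2156, 532, 498 bp.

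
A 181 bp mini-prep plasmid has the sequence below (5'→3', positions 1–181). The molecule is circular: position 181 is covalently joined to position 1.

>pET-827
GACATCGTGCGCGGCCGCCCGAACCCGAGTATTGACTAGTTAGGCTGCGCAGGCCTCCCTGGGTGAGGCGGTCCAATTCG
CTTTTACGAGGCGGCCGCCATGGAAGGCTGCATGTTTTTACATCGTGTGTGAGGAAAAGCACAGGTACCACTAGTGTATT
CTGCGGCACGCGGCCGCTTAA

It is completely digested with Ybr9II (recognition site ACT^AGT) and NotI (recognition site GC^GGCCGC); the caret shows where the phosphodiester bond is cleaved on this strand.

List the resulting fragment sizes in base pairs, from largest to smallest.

Ybr9II sites (ACTAGT) start at positions 35, 150.
Ybr9II cuts after base 3 of each site, so after positions 37, 152.
NotI sites (GCGGCCGC) start at positions 11, 91, 170.
NotI cuts after base 2 of each site, so after positions 12, 92, 171.
Combined cut positions: 12, 37, 92, 152, 171.
Circular molecule, 5 cuts → 5 fragments:
  13–37 → 25 bp
  38–92 → 55 bp
  93–152 → 60 bp
  153–171 → 19 bp
  172–181 then 1–12 → 10 + 12 = 22 bp
Sorted largest to smallest: 60, 55, 25, 22, 19 bp.

60, 55, 25, 22, 19 bp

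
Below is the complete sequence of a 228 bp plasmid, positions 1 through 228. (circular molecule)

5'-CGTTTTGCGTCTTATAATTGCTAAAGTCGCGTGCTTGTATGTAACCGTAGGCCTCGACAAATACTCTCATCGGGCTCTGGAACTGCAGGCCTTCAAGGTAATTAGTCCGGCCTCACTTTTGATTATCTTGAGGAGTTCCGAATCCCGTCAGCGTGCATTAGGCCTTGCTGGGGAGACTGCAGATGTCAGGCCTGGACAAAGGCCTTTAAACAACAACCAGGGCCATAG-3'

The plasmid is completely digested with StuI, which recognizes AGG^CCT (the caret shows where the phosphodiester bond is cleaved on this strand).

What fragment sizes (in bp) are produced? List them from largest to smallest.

77, 73, 38, 28, 12 bp

StuI sites (AGGCCT) start at positions 49, 87, 160, 188, 200.
StuI cuts after base 3 of each site, so after positions 51, 89, 162, 190, 202.
Circular molecule, 5 cuts → 5 fragments:
  52–89 → 38 bp
  90–162 → 73 bp
  163–190 → 28 bp
  191–202 → 12 bp
  203–228 then 1–51 → 26 + 51 = 77 bp
Sorted largest to smallest: 77, 73, 38, 28, 12 bp.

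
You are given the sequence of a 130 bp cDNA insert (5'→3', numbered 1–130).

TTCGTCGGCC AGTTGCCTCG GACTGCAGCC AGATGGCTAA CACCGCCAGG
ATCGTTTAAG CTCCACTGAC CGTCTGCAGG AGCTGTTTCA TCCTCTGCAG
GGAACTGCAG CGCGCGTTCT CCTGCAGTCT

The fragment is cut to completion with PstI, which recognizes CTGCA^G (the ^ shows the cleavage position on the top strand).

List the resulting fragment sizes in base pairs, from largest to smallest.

51, 27, 21, 17, 10, 4 bp

PstI sites (CTGCAG) start at positions 23, 74, 95, 105, 122.
PstI cuts after base 5 of each site (before the last base), so after positions 27, 78, 99, 109, 126.
Linear molecule, 5 cuts → 6 fragments:
  1–27 → 27 bp
  28–78 → 51 bp
  79–99 → 21 bp
  100–109 → 10 bp
  110–126 → 17 bp
  127–130 → 4 bp
Sorted largest to smallest: 51, 27, 21, 17, 10, 4 bp.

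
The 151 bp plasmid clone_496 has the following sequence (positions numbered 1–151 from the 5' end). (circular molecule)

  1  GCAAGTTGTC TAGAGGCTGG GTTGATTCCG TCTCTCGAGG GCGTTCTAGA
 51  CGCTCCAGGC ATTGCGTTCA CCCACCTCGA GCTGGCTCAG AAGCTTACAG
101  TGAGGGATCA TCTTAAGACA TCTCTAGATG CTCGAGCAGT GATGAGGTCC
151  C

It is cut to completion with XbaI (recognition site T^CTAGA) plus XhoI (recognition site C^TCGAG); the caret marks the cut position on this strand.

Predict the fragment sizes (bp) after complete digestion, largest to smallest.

XbaI sites (TCTAGA) start at positions 9, 45, 123.
XbaI cuts after the first base of each site, so after positions 9, 45, 123.
XhoI sites (CTCGAG) start at positions 34, 76, 131.
XhoI cuts after the first base of each site, so after positions 34, 76, 131.
Combined cut positions: 9, 34, 45, 76, 123, 131.
Circular molecule, 6 cuts → 6 fragments:
  10–34 → 25 bp
  35–45 → 11 bp
  46–76 → 31 bp
  77–123 → 47 bp
  124–131 → 8 bp
  132–151 then 1–9 → 20 + 9 = 29 bp
Sorted largest to smallest: 47, 31, 29, 25, 11, 8 bp.

47, 31, 29, 25, 11, 8 bp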